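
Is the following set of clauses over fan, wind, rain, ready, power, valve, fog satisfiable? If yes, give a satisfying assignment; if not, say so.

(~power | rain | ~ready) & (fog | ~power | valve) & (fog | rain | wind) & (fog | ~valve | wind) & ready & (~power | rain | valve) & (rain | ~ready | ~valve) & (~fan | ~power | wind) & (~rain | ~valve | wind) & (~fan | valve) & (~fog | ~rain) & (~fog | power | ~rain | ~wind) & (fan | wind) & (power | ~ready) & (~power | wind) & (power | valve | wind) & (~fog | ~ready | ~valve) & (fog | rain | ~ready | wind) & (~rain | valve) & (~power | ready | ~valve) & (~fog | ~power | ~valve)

fan = False, wind = True, rain = True, ready = True, power = True, valve = True, fog = False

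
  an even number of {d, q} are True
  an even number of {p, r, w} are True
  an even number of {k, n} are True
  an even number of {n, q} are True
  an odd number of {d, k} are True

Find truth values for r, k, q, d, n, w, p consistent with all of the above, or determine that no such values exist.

Unsatisfiable

Adding constraints 1, 3, 4, 5 mod 2: every variable appears an even number of times on the left, so the left side is 0.
But the right sides sum to 1 (mod 2). 0 ≠ 1 — the system is inconsistent.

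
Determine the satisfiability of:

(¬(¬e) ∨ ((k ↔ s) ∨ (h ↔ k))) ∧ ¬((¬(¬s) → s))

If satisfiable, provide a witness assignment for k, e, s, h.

UNSATISFIABLE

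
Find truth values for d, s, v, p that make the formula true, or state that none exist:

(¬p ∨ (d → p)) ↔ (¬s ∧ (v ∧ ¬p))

d = True; s = False; v = True; p = False

  (¬p ∨ (d → p)) ↔ (¬s ∧ (v ∧ ¬p)) = True
    ¬p ∨ (d → p) = True
      ¬p = True
      d → p = False
    ¬s ∧ (v ∧ ¬p) = True
      ¬s = True
      v ∧ ¬p = True
        ¬p = True
The formula evaluates to True.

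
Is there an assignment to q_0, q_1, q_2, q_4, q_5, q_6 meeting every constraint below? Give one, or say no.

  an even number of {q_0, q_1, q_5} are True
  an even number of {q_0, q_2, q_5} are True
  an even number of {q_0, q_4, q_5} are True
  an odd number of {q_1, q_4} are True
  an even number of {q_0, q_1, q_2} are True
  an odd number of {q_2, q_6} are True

UNSATISFIABLE

Adding constraints 1, 3, 4 mod 2: every variable appears an even number of times on the left, so the left side is 0.
But the right sides sum to 1 (mod 2). 0 ≠ 1 — the system is inconsistent.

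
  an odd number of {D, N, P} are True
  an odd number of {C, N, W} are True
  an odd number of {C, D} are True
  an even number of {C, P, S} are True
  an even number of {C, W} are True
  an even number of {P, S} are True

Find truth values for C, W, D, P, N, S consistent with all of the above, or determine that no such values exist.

C = False, W = False, D = True, P = True, N = True, S = True

{D, N, P}: 3 true → odd ✓
{C, N, W}: 1 true → odd ✓
{C, D}: 1 true → odd ✓
{C, P, S}: 2 true → even ✓
{C, W}: 0 true → even ✓
{P, S}: 2 true → even ✓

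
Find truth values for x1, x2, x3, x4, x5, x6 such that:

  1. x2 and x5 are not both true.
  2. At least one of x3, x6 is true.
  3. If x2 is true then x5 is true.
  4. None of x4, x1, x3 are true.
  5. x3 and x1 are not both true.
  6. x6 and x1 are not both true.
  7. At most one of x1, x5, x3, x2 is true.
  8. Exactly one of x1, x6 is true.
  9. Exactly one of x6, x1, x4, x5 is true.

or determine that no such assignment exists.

x1: False, x2: False, x3: False, x4: False, x5: False, x6: True

  (1) x2=F, x5=F — not both ✓
  (2) {x3, x6}: 1 true — at least one ✓
  (3) x2=F ⇒ x5: vacuous ✓
  (4) {x4, x1, x3}: 0 true — none ✓
  (5) x3=F, x1=F — not both ✓
  (6) x6=T, x1=F — not both ✓
  (7) {x1, x5, x3, x2}: 0 true — at most one ✓
  (8) {x1, x6}: 1 true — exactly one ✓
  (9) {x6, x1, x4, x5}: 1 true — exactly one ✓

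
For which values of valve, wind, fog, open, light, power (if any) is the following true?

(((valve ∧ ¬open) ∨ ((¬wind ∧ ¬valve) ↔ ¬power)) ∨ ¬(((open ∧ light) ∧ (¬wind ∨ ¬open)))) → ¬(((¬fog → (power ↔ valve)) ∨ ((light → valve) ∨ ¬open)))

valve = True; wind = False; fog = True; open = True; light = True; power = False

  (((valve ∧ ¬open) ∨ ((¬wind ∧ ¬valve) ↔ ¬power)) ∨ ¬(((open ∧ light) ∧ (¬wind ∨ ¬open)))) → ¬(((¬fog → (power ↔ valve)) ∨ ((light → valve) ∨ ¬open))) = True
    ((valve ∧ ¬open) ∨ ((¬wind ∧ ¬valve) ↔ ¬power)) ∨ ¬(((open ∧ light) ∧ (¬wind ∨ ¬open))) = False
      (valve ∧ ¬open) ∨ ((¬wind ∧ ¬valve) ↔ ¬power) = False
        valve ∧ ¬open = False
          ¬open = False
        (¬wind ∧ ¬valve) ↔ ¬power = False
          ¬wind ∧ ¬valve = False
            ¬wind = True
            ¬valve = False
          ¬power = True
      ¬(((open ∧ light) ∧ (¬wind ∨ ¬open))) = False
        (open ∧ light) ∧ (¬wind ∨ ¬open) = True
          open ∧ light = True
          ¬wind ∨ ¬open = True
            ¬wind = True
            ¬open = False
    ¬(((¬fog → (power ↔ valve)) ∨ ((light → valve) ∨ ¬open))) = False
      (¬fog → (power ↔ valve)) ∨ ((light → valve) ∨ ¬open) = True
        ¬fog → (power ↔ valve) = True
          ¬fog = False
          power ↔ valve = False
        (light → valve) ∨ ¬open = True
          light → valve = True
          ¬open = False
The formula evaluates to True.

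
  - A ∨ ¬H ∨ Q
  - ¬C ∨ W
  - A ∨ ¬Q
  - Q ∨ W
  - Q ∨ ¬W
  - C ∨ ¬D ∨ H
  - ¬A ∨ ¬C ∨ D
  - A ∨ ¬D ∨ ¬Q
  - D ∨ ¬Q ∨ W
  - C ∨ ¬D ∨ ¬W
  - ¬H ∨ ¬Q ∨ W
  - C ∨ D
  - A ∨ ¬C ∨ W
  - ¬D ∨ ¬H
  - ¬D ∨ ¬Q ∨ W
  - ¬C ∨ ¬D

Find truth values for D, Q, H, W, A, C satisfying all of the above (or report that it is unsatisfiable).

Unsatisfiable — no assignment works.

Case D = True:
  (¬D ∨ ¬H) forces H = False.
  (C ∨ ¬D ∨ H) forces C = True.
  Clause (¬C ∨ ¬D) is falsified — contradiction.
Case D = False:
  (C ∨ D) forces C = True.
  (¬C ∨ W) forces W = True.
  (Q ∨ ¬W) forces Q = True.
  (A ∨ ¬Q) forces A = True.
  Clause (¬A ∨ ¬C ∨ D) is falsified — contradiction.
Both cases fail, so the formula is unsatisfiable.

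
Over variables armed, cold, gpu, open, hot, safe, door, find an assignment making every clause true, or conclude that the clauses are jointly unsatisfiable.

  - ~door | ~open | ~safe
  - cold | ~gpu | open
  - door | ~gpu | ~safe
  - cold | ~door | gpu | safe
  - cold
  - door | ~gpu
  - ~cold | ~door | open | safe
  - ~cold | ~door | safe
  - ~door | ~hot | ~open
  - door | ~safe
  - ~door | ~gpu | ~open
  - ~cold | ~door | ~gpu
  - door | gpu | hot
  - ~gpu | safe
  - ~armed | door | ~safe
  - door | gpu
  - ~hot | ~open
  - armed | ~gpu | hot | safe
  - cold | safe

armed=F; cold=T; gpu=F; open=F; hot=T; safe=T; door=T

Unit clause (cold) forces cold = True.
Set armed = False.
Try gpu = True:
  (door | ~gpu) forces door = True.
  clause (~cold | ~door | ~gpu) is falsified — backtrack.
So gpu = False.
  then (door | gpu) forces door = True.
  then (~cold | ~door | safe) forces safe = True.
  then (~door | ~open | ~safe) forces open = False.
Set hot = True.
All clauses satisfied.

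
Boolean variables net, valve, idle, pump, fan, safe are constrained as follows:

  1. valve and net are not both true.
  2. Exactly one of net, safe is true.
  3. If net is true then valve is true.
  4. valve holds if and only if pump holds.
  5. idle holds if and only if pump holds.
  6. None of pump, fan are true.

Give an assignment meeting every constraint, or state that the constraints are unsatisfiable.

net = False, valve = False, idle = False, pump = False, fan = False, safe = True

  (1) valve=F, net=F — not both ✓
  (2) {net, safe}: 1 true — exactly one ✓
  (3) net=F ⇒ valve: vacuous ✓
  (4) valve=F, pump=F — same ✓
  (5) idle=F, pump=F — same ✓
  (6) {pump, fan}: 0 true — none ✓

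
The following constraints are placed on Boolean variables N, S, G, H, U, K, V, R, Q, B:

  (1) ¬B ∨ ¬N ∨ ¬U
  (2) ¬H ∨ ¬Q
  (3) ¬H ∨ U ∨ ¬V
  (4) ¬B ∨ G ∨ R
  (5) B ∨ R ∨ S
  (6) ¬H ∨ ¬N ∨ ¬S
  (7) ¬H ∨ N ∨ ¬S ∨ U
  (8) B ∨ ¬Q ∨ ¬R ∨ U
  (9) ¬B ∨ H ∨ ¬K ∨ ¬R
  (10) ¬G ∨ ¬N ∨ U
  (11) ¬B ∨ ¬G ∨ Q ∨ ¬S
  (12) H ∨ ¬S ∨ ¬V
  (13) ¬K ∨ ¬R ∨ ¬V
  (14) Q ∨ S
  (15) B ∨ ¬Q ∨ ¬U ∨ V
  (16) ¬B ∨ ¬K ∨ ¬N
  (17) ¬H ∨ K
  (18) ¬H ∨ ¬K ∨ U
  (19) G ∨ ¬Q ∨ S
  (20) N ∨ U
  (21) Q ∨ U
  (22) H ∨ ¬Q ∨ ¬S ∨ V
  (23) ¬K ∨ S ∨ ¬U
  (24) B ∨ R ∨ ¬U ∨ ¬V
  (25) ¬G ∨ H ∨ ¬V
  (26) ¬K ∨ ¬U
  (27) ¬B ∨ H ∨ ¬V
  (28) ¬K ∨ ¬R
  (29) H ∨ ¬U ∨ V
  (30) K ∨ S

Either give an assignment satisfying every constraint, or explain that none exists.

Case U = True:
  (¬K ∨ ¬U) forces K = False.
  (¬H ∨ K) forces H = False.
  (H ∨ ¬U ∨ V) forces V = True.
  (H ∨ ¬S ∨ ¬V) forces S = False.
  Clause (K ∨ S) is falsified — contradiction.
Case U = False:
  (N ∨ U) forces N = True.
  (¬G ∨ ¬N ∨ U) forces G = False.
  (Q ∨ U) forces Q = True.
  (¬H ∨ ¬Q) forces H = False.
  (G ∨ ¬Q ∨ S) forces S = True.
  (H ∨ ¬S ∨ ¬V) forces V = False.
  Clause (H ∨ ¬Q ∨ ¬S ∨ V) is falsified — contradiction.
Both cases fail, so the formula is unsatisfiable.

Unsatisfiable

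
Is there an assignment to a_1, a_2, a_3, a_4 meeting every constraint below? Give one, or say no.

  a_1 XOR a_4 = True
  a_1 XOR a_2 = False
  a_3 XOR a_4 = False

a_1 = False; a_2 = False; a_3 = True; a_4 = True

a_1 XOR a_4 = F XOR T = True ✓
a_1 XOR a_2 = F XOR F = False ✓
a_3 XOR a_4 = T XOR T = False ✓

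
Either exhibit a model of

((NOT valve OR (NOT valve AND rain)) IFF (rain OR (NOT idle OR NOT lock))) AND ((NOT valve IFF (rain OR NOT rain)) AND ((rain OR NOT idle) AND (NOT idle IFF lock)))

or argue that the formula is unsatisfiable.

idle = False, lock = True, valve = False, rain = False

  (NOT valve OR (NOT valve AND rain)) IFF (rain OR (NOT idle OR NOT lock)) = True
    NOT valve OR (NOT valve AND rain) = True
      NOT valve = True
      NOT valve AND rain = False
        NOT valve = True
    rain OR (NOT idle OR NOT lock) = True
      NOT idle OR NOT lock = True
        NOT idle = True
        NOT lock = False
  (NOT valve IFF (rain OR NOT rain)) AND ((rain OR NOT idle) AND (NOT idle IFF lock)) = True
    NOT valve IFF (rain OR NOT rain) = True
      NOT valve = True
      rain OR NOT rain = True
        NOT rain = True
    (rain OR NOT idle) AND (NOT idle IFF lock) = True
      rain OR NOT idle = True
        NOT idle = True
      NOT idle IFF lock = True
        NOT idle = True
Both conjuncts True, so the formula holds.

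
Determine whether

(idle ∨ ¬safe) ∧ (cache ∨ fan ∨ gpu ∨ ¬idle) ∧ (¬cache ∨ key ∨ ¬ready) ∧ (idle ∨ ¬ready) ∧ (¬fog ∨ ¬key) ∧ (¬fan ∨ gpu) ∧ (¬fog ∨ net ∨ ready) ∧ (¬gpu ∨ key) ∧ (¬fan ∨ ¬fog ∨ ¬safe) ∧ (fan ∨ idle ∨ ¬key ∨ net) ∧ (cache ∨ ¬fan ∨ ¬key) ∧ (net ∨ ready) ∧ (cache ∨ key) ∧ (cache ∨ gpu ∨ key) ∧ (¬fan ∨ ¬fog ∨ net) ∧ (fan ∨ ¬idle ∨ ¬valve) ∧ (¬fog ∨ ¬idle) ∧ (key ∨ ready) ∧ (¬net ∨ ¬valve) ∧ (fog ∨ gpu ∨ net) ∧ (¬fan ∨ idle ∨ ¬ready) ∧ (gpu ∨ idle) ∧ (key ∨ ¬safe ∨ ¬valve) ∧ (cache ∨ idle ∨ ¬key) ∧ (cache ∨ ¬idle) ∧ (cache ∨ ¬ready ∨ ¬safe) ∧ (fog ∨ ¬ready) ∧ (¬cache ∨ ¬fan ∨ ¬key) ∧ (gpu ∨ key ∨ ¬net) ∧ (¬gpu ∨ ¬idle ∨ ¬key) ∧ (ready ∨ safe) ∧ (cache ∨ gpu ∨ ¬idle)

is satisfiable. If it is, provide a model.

Set fan = False.
Set cache = True.
Try ready = True:
  (¬cache ∨ key ∨ ¬ready) forces key = True.
  (idle ∨ ¬ready) forces idle = True.
  (¬fog ∨ ¬key) forces fog = False.
  clause (fog ∨ ¬ready) is falsified — backtrack.
So ready = False.
  then (net ∨ ready) forces net = True.
  then (key ∨ ready) forces key = True.
  then (¬net ∨ ¬valve) forces valve = False.
  then (ready ∨ safe) forces safe = True.
  then (idle ∨ ¬safe) forces idle = True.
  then (¬fog ∨ ¬key) forces fog = False.
  then (¬gpu ∨ ¬idle ∨ ¬key) forces gpu = False.
All clauses satisfied.

fan=F; cache=T; ready=F; safe=T; valve=F; net=T; gpu=F; idle=T; fog=F; key=T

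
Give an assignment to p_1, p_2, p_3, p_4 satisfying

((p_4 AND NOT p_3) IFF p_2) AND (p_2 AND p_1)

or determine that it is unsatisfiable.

p_1 = True; p_2 = True; p_3 = False; p_4 = True

  (p_4 AND NOT p_3) IFF p_2 = True
    p_4 AND NOT p_3 = True
      NOT p_3 = True
  p_2 AND p_1 = True
Both conjuncts True, so the formula holds.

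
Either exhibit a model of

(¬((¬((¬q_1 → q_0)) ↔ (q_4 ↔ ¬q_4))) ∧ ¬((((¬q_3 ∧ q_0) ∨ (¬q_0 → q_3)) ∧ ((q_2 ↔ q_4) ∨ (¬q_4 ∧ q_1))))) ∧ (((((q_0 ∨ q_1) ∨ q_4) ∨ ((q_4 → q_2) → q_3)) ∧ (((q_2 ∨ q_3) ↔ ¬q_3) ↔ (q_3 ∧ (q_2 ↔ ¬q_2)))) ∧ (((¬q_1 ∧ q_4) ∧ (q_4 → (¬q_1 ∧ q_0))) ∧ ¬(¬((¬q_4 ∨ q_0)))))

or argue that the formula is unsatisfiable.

Case q_4 = True: the formula simplifies to (¬((¬q_1 → q_0)) ∧ ¬((((¬q_3 ∧ q_0) ∨ (¬q_0 → q_3)) ∧ q_2))) ∧ ((((q_2 ∨ q_3) ↔ ¬q_3) ↔ (q_3 ∧ (q_2 ↔ ¬q_2))) ∧ ((¬q_1 ∧ (¬q_1 ∧ q_0)) ∧ ¬(¬q_0))).
  q_0 = True: the conjunct ¬((¬q_1 → q_0)) becomes ¬((¬q_1 → True)) = False.
  q_0 = False: the conjunct q_0 is False.
Case q_4 = False: the conjunct q_4 is False.
Both cases fail — unsatisfiable.

Unsatisfiable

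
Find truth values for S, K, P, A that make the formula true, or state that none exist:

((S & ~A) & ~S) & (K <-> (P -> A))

Unsatisfiable — no assignment works.

Case S = True: the conjunct ~S is False.
Case S = False: the conjunct S is False.
Both cases fail — unsatisfiable.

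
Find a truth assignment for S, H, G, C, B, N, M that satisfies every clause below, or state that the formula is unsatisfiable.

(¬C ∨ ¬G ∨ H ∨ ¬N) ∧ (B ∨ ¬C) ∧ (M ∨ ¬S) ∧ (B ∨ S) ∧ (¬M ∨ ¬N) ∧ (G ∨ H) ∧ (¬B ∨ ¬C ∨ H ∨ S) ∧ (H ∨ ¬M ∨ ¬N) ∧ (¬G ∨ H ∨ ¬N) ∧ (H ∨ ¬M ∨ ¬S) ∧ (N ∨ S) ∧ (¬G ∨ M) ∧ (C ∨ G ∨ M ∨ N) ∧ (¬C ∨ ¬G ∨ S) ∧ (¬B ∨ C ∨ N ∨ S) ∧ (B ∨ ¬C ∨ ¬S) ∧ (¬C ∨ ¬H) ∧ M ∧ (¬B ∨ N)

S: True; H: True; G: True; C: False; B: False; N: False; M: True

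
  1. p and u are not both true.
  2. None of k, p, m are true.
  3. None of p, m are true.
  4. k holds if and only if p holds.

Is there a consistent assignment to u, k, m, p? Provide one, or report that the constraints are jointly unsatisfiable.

u=F, k=F, m=F, p=F

  (1) p=F, u=F — not both ✓
  (2) {k, p, m}: 0 true — none ✓
  (3) {p, m}: 0 true — none ✓
  (4) k=F, p=F — same ✓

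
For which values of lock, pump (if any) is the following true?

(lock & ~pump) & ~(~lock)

lock = True, pump = False

  lock & ~pump = True
    ~pump = True
  ~(~lock) = True
    ~lock = False
Both conjuncts True, so the formula holds.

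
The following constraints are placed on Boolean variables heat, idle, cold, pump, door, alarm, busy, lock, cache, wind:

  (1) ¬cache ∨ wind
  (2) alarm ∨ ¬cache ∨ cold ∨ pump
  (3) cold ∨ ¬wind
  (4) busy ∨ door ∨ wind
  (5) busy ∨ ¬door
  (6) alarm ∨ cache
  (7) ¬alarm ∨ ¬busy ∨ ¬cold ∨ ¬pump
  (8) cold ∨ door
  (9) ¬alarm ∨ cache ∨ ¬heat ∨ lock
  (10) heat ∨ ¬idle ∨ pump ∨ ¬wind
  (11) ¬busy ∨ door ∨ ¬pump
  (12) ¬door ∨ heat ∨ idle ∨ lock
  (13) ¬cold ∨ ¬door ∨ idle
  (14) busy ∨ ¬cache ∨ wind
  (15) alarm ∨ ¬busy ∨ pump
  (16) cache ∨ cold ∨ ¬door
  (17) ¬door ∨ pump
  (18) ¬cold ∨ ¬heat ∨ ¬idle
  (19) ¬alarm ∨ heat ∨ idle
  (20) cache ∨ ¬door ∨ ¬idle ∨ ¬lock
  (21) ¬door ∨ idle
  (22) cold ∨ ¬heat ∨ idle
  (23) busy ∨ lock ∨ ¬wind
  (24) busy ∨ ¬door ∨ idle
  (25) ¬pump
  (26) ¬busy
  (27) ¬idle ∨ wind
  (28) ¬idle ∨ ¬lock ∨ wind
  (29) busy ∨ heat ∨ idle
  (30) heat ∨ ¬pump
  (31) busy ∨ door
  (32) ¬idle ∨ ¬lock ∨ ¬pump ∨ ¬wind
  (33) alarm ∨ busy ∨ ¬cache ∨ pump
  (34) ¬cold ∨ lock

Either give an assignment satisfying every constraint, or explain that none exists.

Case busy = True:
  Clause (¬busy) is falsified — contradiction.
Case busy = False:
  (busy ∨ ¬door) forces door = False.
  Clause (busy ∨ door) is falsified — contradiction.
Both cases fail, so the formula is unsatisfiable.

Unsatisfiable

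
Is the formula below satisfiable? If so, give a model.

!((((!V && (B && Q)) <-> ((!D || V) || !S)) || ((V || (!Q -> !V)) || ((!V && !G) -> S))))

Unsatisfiable — no assignment works.

Case V = True: the formula becomes !((False || True)) = False.
Case V = False: the formula becomes !((((B && Q) <-> (!D || !S)) || True)) = False.
Both cases fail — unsatisfiable.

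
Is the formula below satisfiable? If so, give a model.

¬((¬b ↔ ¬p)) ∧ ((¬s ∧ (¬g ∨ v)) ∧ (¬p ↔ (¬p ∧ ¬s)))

s = False, b = False, v = False, p = True, g = False

  ¬((¬b ↔ ¬p)) = True
    ¬b ↔ ¬p = False
      ¬b = True
      ¬p = False
  (¬s ∧ (¬g ∨ v)) ∧ (¬p ↔ (¬p ∧ ¬s)) = True
    ¬s ∧ (¬g ∨ v) = True
      ¬s = True
      ¬g ∨ v = True
        ¬g = True
    ¬p ↔ (¬p ∧ ¬s) = True
      ¬p = False
      ¬p ∧ ¬s = False
        ¬p = False
        ¬s = True
Both conjuncts True, so the formula holds.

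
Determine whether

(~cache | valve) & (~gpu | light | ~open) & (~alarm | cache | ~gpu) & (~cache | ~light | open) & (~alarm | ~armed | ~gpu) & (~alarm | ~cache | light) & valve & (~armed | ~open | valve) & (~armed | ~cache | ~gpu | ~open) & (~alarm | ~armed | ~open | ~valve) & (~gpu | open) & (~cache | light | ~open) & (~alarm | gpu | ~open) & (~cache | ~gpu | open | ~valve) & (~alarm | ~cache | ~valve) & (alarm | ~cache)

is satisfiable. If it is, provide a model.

open = False, gpu = False, light = True, alarm = True, armed = True, valve = True, cache = False

Unit clause (valve) forces valve = True.
Set open = False.
  then (~gpu | open) forces gpu = False.
Set light = True.
  then (~cache | ~light | open) forces cache = False.
Set alarm = True.
Set armed = True.
All clauses satisfied.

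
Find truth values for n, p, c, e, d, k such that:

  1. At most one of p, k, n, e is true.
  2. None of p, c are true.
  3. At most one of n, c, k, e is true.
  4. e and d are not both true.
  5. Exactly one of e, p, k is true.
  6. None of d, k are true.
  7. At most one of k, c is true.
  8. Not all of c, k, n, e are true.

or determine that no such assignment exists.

n: False; p: False; c: False; e: True; d: False; k: False

  (1) {p, k, n, e}: 1 true — at most one ✓
  (2) {p, c}: 0 true — none ✓
  (3) {n, c, k, e}: 1 true — at most one ✓
  (4) e=T, d=F — not both ✓
  (5) {e, p, k}: 1 true — exactly one ✓
  (6) {d, k}: 0 true — none ✓
  (7) {k, c}: 0 true — at most one ✓
  (8) {c, k, n, e}: 1/4 true — not all ✓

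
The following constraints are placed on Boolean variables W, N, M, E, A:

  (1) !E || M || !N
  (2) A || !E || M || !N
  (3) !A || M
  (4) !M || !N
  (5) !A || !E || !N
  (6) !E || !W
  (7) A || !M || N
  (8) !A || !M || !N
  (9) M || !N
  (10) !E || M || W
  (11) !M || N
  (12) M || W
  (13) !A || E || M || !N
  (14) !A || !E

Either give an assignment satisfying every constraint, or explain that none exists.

W: True; N: False; M: False; E: False; A: False

Set W = True.
  then (!E || !W) forces E = False.
Try N = True:
  (!M || !N) forces M = False.
  clause (M || !N) is falsified — backtrack.
So N = False.
  then (!M || N) forces M = False.
  then (!A || M) forces A = False.
All clauses satisfied.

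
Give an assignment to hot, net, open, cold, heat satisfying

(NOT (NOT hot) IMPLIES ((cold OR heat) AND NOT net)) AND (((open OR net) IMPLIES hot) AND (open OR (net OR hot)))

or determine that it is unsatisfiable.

hot: True, net: False, open: False, cold: True, heat: False

  NOT (NOT hot) IMPLIES ((cold OR heat) AND NOT net) = True
    NOT (NOT hot) = True
      NOT hot = False
    (cold OR heat) AND NOT net = True
      cold OR heat = True
      NOT net = True
  ((open OR net) IMPLIES hot) AND (open OR (net OR hot)) = True
    (open OR net) IMPLIES hot = True
      open OR net = False
    open OR (net OR hot) = True
      net OR hot = True
Both conjuncts True, so the formula holds.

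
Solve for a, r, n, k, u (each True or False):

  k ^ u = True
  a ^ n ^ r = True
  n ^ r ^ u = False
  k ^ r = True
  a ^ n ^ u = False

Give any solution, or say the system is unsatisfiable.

Adding constraints 1, 2, 4, 5 mod 2: every variable appears an even number of times on the left, so the left side is 0.
But the right sides sum to 1 (mod 2). 0 ≠ 1 — the system is inconsistent.

No satisfying assignment exists.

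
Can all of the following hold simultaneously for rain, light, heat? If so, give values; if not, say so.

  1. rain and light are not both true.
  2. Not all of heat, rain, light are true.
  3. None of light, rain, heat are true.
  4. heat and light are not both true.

rain: False, light: False, heat: False

  (1) rain=F, light=F — not both ✓
  (2) {heat, rain, light}: 0/3 true — not all ✓
  (3) {light, rain, heat}: 0 true — none ✓
  (4) heat=F, light=F — not both ✓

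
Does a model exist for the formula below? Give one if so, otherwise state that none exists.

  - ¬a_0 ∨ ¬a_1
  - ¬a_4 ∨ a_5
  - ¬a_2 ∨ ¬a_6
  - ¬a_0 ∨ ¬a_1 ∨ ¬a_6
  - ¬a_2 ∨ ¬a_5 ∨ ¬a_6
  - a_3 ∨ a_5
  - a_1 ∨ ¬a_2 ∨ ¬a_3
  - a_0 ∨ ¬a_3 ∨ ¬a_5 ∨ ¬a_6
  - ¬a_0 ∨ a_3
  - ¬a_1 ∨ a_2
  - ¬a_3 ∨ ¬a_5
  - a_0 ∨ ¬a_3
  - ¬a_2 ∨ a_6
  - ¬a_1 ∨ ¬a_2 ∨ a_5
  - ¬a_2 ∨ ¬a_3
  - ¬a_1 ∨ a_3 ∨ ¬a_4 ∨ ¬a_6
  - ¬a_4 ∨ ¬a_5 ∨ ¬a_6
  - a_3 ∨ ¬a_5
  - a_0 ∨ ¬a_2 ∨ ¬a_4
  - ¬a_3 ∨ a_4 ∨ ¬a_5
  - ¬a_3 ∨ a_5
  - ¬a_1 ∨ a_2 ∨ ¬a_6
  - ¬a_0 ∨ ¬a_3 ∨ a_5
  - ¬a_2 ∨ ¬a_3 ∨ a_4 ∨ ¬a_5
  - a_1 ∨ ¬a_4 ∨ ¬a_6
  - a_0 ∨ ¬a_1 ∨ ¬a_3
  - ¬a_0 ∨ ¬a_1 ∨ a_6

Case a_3 = True:
  (¬a_3 ∨ ¬a_5) forces a_5 = False.
  Clause (¬a_3 ∨ a_5) is falsified — contradiction.
Case a_3 = False:
  (a_3 ∨ a_5) forces a_5 = True.
  Clause (a_3 ∨ ¬a_5) is falsified — contradiction.
Both cases fail, so the formula is unsatisfiable.

UNSATISFIABLE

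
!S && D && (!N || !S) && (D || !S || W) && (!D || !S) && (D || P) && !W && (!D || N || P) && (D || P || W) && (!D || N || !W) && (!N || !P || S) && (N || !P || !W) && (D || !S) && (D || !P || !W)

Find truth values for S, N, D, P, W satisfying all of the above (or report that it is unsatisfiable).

S: False, N: False, D: True, P: True, W: False

Unit clause (!S) forces S = False.
Unit clause (D) forces D = True.
Unit clause (!W) forces W = False.
Set N = False.
  then (!D || N || P) forces P = True.
All clauses satisfied.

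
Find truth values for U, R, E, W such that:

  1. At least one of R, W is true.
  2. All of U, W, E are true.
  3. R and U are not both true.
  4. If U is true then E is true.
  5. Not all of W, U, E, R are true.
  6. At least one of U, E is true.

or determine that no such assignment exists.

U = True; R = False; E = True; W = True

  (1) {R, W}: 1 true — at least one ✓
  (2) {U, W, E}: all 3 true ✓
  (3) R=F, U=T — not both ✓
  (4) U=T ⇒ E: T ✓
  (5) {W, U, E, R}: 3/4 true — not all ✓
  (6) {U, E}: 2 true — at least one ✓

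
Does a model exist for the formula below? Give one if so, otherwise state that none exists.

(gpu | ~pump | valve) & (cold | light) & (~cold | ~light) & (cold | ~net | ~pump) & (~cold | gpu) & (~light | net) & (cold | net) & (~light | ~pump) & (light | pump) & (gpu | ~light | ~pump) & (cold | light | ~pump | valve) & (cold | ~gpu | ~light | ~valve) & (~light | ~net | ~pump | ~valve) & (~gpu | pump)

light=F, pump=T, valve=F, gpu=T, net=T, cold=T

Set light = False.
  then (cold | light) forces cold = True.
  then (~cold | gpu) forces gpu = True.
  then (light | pump) forces pump = True.
Set valve = False.
Set net = True.
All clauses satisfied.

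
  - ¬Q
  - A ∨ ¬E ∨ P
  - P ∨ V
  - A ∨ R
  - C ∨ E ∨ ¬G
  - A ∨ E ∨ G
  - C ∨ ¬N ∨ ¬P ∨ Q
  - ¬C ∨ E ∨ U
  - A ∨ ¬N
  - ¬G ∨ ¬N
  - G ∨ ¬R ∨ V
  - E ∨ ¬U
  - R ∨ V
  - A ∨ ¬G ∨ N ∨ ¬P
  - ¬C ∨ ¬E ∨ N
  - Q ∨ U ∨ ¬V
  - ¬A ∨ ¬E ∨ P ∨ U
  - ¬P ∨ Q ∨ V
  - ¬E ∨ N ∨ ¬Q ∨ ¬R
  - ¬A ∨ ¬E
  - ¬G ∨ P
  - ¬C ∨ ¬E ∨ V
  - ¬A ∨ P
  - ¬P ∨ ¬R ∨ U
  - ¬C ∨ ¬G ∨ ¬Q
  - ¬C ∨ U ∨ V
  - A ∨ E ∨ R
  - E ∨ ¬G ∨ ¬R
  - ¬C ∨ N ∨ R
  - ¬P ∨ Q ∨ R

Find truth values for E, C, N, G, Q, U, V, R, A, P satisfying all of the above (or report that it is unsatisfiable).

Unit clause (¬Q) forces Q = False.
Set E = True.
  then (¬A ∨ ¬E) forces A = False.
  then (A ∨ ¬E ∨ P) forces P = True.
  then (A ∨ R) forces R = True.
  then (A ∨ ¬N) forces N = False.
  then (A ∨ ¬G ∨ N ∨ ¬P) forces G = False.
  then (¬C ∨ ¬E ∨ N) forces C = False.
  then (¬P ∨ Q ∨ V) forces V = True.
  then (¬P ∨ ¬R ∨ U) forces U = True.
All clauses satisfied.

E=T, C=F, N=F, G=F, Q=F, U=T, V=T, R=T, A=F, P=T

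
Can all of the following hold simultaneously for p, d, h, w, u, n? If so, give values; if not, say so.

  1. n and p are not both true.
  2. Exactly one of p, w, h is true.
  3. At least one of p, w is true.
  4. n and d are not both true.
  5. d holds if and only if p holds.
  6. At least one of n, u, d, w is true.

p: False, d: False, h: False, w: True, u: True, n: True

  (1) n=T, p=F — not both ✓
  (2) {p, w, h}: 1 true — exactly one ✓
  (3) {p, w}: 1 true — at least one ✓
  (4) n=T, d=F — not both ✓
  (5) d=F, p=F — same ✓
  (6) {n, u, d, w}: 3 true — at least one ✓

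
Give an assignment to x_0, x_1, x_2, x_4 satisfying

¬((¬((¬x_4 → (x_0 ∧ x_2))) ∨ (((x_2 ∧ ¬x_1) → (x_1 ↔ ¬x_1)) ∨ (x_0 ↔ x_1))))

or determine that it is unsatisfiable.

x_0 = True, x_1 = False, x_2 = True, x_4 = False

  ¬((¬((¬x_4 → (x_0 ∧ x_2))) ∨ (((x_2 ∧ ¬x_1) → (x_1 ↔ ¬x_1)) ∨ (x_0 ↔ x_1)))) = True
    ¬((¬x_4 → (x_0 ∧ x_2))) ∨ (((x_2 ∧ ¬x_1) → (x_1 ↔ ¬x_1)) ∨ (x_0 ↔ x_1)) = False
      ¬((¬x_4 → (x_0 ∧ x_2))) = False
        ¬x_4 → (x_0 ∧ x_2) = True
          ¬x_4 = True
          x_0 ∧ x_2 = True
      ((x_2 ∧ ¬x_1) → (x_1 ↔ ¬x_1)) ∨ (x_0 ↔ x_1) = False
        (x_2 ∧ ¬x_1) → (x_1 ↔ ¬x_1) = False
          x_2 ∧ ¬x_1 = True
            ¬x_1 = True
          x_1 ↔ ¬x_1 = False
            ¬x_1 = True
        x_0 ↔ x_1 = False
The formula evaluates to True.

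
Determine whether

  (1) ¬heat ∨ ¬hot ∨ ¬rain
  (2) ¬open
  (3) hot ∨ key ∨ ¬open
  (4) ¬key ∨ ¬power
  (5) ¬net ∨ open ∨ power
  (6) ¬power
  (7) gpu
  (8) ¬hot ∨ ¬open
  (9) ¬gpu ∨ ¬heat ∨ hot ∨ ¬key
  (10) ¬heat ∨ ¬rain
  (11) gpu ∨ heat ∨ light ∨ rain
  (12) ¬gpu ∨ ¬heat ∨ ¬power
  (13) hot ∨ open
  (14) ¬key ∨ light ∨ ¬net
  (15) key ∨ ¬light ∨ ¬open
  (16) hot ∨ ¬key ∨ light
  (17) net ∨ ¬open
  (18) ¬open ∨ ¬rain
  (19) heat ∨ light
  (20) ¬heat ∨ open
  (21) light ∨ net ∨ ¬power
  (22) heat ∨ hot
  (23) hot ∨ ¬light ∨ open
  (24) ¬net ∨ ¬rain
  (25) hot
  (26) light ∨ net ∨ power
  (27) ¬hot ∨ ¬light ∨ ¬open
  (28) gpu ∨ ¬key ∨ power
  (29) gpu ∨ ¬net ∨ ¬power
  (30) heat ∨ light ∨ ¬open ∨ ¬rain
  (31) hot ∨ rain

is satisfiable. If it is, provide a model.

heat: False, light: True, power: False, net: False, hot: True, open: False, rain: True, gpu: True, key: False

Unit clause (¬open) forces open = False.
Unit clause (¬power) forces power = False.
Unit clause (gpu) forces gpu = True.
In (hot ∨ open) only hot is left, so hot = True.
In (¬heat ∨ open) only ¬heat is left, so heat = False.
In (¬net ∨ open ∨ power) only ¬net is left, so net = False.
In (heat ∨ light) only light is left, so light = True.
Set rain = True.
Set key = False.
All clauses satisfied.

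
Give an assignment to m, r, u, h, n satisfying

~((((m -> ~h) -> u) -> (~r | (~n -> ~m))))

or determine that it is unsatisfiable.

m = True; r = True; u = True; h = False; n = False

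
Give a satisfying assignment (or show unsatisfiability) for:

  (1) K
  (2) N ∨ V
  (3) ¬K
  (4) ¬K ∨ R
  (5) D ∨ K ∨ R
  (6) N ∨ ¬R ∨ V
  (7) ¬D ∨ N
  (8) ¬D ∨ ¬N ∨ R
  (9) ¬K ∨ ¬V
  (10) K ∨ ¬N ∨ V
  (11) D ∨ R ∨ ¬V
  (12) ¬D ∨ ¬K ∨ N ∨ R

No satisfying assignment exists.

Case K = True:
  Clause (¬K) is falsified — contradiction.
Case K = False:
  Clause (K) is falsified — contradiction.
Both cases fail, so the formula is unsatisfiable.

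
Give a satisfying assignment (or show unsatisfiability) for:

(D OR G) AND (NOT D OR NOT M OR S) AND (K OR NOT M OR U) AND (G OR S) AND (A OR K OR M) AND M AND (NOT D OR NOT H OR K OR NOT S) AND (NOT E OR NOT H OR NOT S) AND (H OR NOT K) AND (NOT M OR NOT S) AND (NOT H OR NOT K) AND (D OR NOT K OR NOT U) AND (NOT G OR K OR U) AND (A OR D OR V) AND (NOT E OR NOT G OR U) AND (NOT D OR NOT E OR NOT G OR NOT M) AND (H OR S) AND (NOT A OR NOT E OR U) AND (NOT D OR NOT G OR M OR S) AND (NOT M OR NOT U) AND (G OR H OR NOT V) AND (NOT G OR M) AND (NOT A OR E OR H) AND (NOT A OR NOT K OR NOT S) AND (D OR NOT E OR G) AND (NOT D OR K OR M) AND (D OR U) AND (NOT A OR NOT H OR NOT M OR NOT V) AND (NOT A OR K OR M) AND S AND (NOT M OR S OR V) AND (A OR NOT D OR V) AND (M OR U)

Unsatisfiable — no assignment works.

Case S = True:
  (M) forces M = True.
  Clause (NOT M OR NOT S) is falsified — contradiction.
Case S = False:
  Clause (S) is falsified — contradiction.
Both cases fail, so the formula is unsatisfiable.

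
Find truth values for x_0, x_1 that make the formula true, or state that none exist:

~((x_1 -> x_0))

x_0 = False, x_1 = True

  ~((x_1 -> x_0)) = True
    x_1 -> x_0 = False
The formula evaluates to True.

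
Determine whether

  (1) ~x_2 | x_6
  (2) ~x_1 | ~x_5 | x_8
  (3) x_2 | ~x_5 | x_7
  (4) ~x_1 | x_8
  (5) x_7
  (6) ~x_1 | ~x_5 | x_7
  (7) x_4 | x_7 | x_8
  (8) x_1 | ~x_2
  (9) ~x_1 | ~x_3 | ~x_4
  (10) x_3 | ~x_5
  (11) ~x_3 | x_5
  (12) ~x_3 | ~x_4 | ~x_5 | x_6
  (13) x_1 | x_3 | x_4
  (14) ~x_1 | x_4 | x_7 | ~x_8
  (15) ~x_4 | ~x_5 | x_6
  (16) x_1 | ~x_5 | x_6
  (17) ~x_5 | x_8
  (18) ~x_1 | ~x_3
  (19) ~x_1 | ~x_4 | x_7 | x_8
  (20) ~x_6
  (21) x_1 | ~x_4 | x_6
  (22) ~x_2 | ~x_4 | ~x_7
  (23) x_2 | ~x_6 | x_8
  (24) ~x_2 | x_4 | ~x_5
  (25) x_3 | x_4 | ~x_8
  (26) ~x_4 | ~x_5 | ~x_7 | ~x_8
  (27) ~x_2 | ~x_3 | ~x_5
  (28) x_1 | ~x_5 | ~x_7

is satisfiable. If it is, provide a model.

Unit clause (x_7) forces x_7 = True.
Unit clause (~x_6) forces x_6 = False.
In (~x_2 | x_6) only ~x_2 is left, so x_2 = False.
Set x_1 = True.
  then (~x_1 | x_8) forces x_8 = True.
  then (~x_1 | ~x_3) forces x_3 = False.
  then (x_3 | x_4 | ~x_8) forces x_4 = True.
  then (~x_4 | ~x_5 | ~x_7 | ~x_8) forces x_5 = False.
All clauses satisfied.

x_1 = True, x_2 = False, x_3 = False, x_4 = True, x_5 = False, x_6 = False, x_7 = True, x_8 = True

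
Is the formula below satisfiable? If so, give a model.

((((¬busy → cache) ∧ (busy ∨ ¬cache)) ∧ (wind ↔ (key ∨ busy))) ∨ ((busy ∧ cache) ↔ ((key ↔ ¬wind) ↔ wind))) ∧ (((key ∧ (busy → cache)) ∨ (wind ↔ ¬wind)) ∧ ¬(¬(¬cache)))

busy: False, wind: False, key: True, cache: False

  (((¬busy → cache) ∧ (busy ∨ ¬cache)) ∧ (wind ↔ (key ∨ busy))) ∨ ((busy ∧ cache) ↔ ((key ↔ ¬wind) ↔ wind)) = True
    ((¬busy → cache) ∧ (busy ∨ ¬cache)) ∧ (wind ↔ (key ∨ busy)) = False
      (¬busy → cache) ∧ (busy ∨ ¬cache) = False
        ¬busy → cache = False
          ¬busy = True
        busy ∨ ¬cache = True
          ¬cache = True
      wind ↔ (key ∨ busy) = False
        key ∨ busy = True
    (busy ∧ cache) ↔ ((key ↔ ¬wind) ↔ wind) = True
      busy ∧ cache = False
      (key ↔ ¬wind) ↔ wind = False
        key ↔ ¬wind = True
          ¬wind = True
  ((key ∧ (busy → cache)) ∨ (wind ↔ ¬wind)) ∧ ¬(¬(¬cache)) = True
    (key ∧ (busy → cache)) ∨ (wind ↔ ¬wind) = True
      key ∧ (busy → cache) = True
        busy → cache = True
      wind ↔ ¬wind = False
        ¬wind = True
    ¬(¬(¬cache)) = True
      ¬(¬cache) = False
        ¬cache = True
Both conjuncts True, so the formula holds.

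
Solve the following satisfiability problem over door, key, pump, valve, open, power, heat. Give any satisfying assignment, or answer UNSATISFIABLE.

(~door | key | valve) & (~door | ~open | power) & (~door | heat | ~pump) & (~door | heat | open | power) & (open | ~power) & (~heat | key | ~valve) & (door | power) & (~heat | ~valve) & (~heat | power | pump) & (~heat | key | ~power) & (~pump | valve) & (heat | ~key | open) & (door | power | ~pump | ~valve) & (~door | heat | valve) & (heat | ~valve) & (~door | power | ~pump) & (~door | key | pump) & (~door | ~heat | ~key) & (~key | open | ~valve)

Set door = False.
  then (door | power) forces power = True.
  then (open | ~power) forces open = True.
Set key = False.
  then (~heat | key | ~power) forces heat = False.
  then (heat | ~valve) forces valve = False.
  then (~pump | valve) forces pump = False.
All clauses satisfied.

door = False, key = False, pump = False, valve = False, open = True, power = True, heat = False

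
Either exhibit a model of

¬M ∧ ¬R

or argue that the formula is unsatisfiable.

R=F, M=F

  ¬M = True
  ¬R = True
Both conjuncts True, so the formula holds.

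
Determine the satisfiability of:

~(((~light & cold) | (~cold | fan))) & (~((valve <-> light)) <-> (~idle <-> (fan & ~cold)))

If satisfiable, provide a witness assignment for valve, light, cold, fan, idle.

valve: False, light: True, cold: True, fan: False, idle: True

  ~(((~light & cold) | (~cold | fan))) = True
    (~light & cold) | (~cold | fan) = False
      ~light & cold = False
        ~light = False
      ~cold | fan = False
        ~cold = False
  ~((valve <-> light)) <-> (~idle <-> (fan & ~cold)) = True
    ~((valve <-> light)) = True
      valve <-> light = False
    ~idle <-> (fan & ~cold) = True
      ~idle = False
      fan & ~cold = False
        ~cold = False
Both conjuncts True, so the formula holds.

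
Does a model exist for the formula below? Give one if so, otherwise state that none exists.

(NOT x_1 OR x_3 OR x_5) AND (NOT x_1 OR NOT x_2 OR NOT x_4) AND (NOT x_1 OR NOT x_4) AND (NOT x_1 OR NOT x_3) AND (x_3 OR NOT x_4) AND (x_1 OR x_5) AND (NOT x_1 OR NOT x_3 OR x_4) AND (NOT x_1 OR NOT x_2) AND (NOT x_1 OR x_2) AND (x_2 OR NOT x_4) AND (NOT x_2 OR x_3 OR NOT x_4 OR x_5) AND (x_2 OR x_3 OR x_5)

x_1 = False; x_2 = False; x_3 = True; x_4 = False; x_5 = True

Set x_1 = False.
  then (x_1 OR x_5) forces x_5 = True.
Set x_2 = False.
  then (x_2 OR NOT x_4) forces x_4 = False.
Set x_3 = True.
All clauses satisfied.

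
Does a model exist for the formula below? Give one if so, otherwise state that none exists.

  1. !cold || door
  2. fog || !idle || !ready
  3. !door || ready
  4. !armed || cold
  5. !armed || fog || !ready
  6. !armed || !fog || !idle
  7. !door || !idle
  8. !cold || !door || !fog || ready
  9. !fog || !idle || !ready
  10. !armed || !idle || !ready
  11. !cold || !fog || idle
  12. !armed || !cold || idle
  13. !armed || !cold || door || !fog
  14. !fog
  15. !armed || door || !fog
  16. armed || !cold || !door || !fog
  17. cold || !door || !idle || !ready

ready = False, fog = False, cold = False, idle = False, armed = False, door = False

Unit clause (!fog) forces fog = False.
Set ready = False.
  then (!door || ready) forces door = False.
  then (!cold || door) forces cold = False.
  then (!armed || cold) forces armed = False.
Set idle = False.
All clauses satisfied.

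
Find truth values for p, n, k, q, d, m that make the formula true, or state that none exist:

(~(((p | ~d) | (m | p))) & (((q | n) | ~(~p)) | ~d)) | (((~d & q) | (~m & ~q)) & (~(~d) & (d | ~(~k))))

p: False, n: True, k: True, q: True, d: True, m: False

  (~(((p | ~d) | (m | p))) & (((q | n) | ~(~p)) | ~d)) | (((~d & q) | (~m & ~q)) & (~(~d) & (d | ~(~k)))) = True
    ~(((p | ~d) | (m | p))) & (((q | n) | ~(~p)) | ~d) = True
      ~(((p | ~d) | (m | p))) = True
        (p | ~d) | (m | p) = False
          p | ~d = False
            ~d = False
          m | p = False
      ((q | n) | ~(~p)) | ~d = True
        (q | n) | ~(~p) = True
          q | n = True
          ~(~p) = False
            ~p = True
        ~d = False
    ((~d & q) | (~m & ~q)) & (~(~d) & (d | ~(~k))) = False
      (~d & q) | (~m & ~q) = False
        ~d & q = False
          ~d = False
        ~m & ~q = False
          ~m = True
          ~q = False
      ~(~d) & (d | ~(~k)) = True
        ~(~d) = True
          ~d = False
        d | ~(~k) = True
          ~(~k) = True
            ~k = False
The formula evaluates to True.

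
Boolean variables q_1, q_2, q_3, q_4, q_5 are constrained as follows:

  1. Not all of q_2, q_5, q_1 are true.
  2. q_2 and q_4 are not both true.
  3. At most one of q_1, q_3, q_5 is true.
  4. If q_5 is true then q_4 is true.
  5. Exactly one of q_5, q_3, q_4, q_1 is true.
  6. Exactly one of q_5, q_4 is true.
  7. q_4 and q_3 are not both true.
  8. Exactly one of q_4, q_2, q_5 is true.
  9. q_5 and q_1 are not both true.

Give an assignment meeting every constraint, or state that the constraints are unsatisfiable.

q_1 = False, q_2 = False, q_3 = False, q_4 = True, q_5 = False

  (1) {q_2, q_5, q_1}: 0/3 true — not all ✓
  (2) q_2=F, q_4=T — not both ✓
  (3) {q_1, q_3, q_5}: 0 true — at most one ✓
  (4) q_5=F ⇒ q_4: vacuous ✓
  (5) {q_5, q_3, q_4, q_1}: 1 true — exactly one ✓
  (6) {q_5, q_4}: 1 true — exactly one ✓
  (7) q_4=T, q_3=F — not both ✓
  (8) {q_4, q_2, q_5}: 1 true — exactly one ✓
  (9) q_5=F, q_1=F — not both ✓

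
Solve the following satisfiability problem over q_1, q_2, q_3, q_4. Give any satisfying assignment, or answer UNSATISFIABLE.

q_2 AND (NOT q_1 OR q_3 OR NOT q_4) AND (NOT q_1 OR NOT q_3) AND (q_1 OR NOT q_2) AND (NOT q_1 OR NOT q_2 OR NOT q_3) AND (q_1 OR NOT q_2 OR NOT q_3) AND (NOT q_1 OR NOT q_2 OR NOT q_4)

q_1=T; q_2=T; q_3=F; q_4=F

Unit clause (q_2) forces q_2 = True.
In (q_1 OR NOT q_2) only q_1 is left, so q_1 = True.
In (NOT q_1 OR NOT q_2 OR NOT q_3) only NOT q_3 is left, so q_3 = False.
In (NOT q_1 OR NOT q_2 OR NOT q_4) only NOT q_4 is left, so q_4 = False.
Check each clause:
  (q_2): q_2 holds.
  (NOT q_1 OR q_3 OR NOT q_4): NOT q_4 holds.
  (NOT q_1 OR NOT q_3): NOT q_3 holds.
  (q_1 OR NOT q_2): q_1 holds.
  (NOT q_1 OR NOT q_2 OR NOT q_3): NOT q_3 holds.
  (q_1 OR NOT q_2 OR NOT q_3): q_1 holds.
  (NOT q_1 OR NOT q_2 OR NOT q_4): NOT q_4 holds.
All clauses satisfied.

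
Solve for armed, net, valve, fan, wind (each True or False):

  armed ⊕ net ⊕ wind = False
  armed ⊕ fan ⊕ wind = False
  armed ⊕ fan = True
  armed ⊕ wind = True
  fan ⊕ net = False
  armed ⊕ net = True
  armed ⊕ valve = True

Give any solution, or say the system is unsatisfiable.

armed = False, net = True, valve = True, fan = True, wind = True

armed ⊕ net ⊕ wind = F ⊕ T ⊕ T = False ✓
armed ⊕ fan ⊕ wind = F ⊕ T ⊕ T = False ✓
armed ⊕ fan = F ⊕ T = True ✓
armed ⊕ wind = F ⊕ T = True ✓
fan ⊕ net = T ⊕ T = False ✓
armed ⊕ net = F ⊕ T = True ✓
armed ⊕ valve = F ⊕ T = True ✓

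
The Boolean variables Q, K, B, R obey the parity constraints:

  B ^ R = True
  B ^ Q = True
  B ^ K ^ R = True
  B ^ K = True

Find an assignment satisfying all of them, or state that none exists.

Q = False, K = False, B = True, R = False

B ^ R = T ^ F = True ✓
B ^ Q = T ^ F = True ✓
B ^ K ^ R = T ^ F ^ F = True ✓
B ^ K = T ^ F = True ✓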